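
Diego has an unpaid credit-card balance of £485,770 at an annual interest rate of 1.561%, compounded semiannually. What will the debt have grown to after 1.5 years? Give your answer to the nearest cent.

£497,233.31

Periodic rate = 1.561%/2 = 0.007805; periods = 2·1.5 = 3.
A = 485,770·(1 + 0.007805)^3 ≈ 485,770·1.02359822954 ≈ 497,233.3120.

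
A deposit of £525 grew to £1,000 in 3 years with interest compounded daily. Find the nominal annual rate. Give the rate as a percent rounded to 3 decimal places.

21.485%

The 1095-period growth factor is 1,000/525 = 1.90476.
r/365 = 1.90476^(1/1095) − 1 ≈ 0.000588627, so r ≈ 365·0.000588627 = 21.48489%.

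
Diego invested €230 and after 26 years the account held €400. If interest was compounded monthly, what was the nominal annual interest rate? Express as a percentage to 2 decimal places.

2.13%

The 312-period growth factor is 400/230 = 1.73913.
r/12 = 1.73913^(1/312) − 1 ≈ 0.00177524, so r ≈ 12·0.00177524 = 2.13029%.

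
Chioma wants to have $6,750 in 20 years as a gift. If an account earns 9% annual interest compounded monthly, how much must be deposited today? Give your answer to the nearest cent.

Growth factor = (1 + 0.0075)^240 ≈ 6.009151524.
P = 6,750/6.009151524 ≈ 1,123.2867.

$1,123.29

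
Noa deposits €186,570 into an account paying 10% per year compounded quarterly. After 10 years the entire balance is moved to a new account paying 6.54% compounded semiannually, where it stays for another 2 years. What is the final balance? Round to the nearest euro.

€569,762

Phase 1: 186,570·(1 + 0.025)^40 ≈ 500,952.3603.
Phase 2: 500,952.3603·(1 + 0.0327)^4 ≈ 569,761.5467.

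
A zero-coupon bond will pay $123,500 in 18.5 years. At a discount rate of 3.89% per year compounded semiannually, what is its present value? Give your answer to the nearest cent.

$60,551.87

Growth factor = (1 + 0.01945)^37 ≈ 2.03957376784.
P = 123,500/2.03957376784 ≈ 60,551.8672.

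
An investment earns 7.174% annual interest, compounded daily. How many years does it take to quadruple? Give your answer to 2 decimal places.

19.33 years

(1 + 0.000196548)^(365t) = 4.
365t = ln 4 / ln(1 + 0.000196548) ≈ 1.3863/0.000196529 ≈ 7053.9053.
t ≈ 19.3258.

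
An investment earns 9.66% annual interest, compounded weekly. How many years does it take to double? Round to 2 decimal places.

(1 + 0.00185769)^(52t) = 2.
52t = ln 2 / ln(1 + 0.00185769) ≈ 0.69315/0.00185597 ≈ 373.4692.
t ≈ 7.1821.

7.18 years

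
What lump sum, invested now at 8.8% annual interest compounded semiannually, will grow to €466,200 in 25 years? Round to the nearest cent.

€54,143.63

Growth factor = (1 + 0.044)^50 ≈ 8.61043184179.
P = 466,200/8.61043184179 ≈ 54,143.6258.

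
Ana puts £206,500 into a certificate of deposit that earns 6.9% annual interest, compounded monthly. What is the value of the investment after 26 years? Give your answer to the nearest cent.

Periodic rate = 6.9%/12 = 0.00575; periods = 12·26 = 312.
A = 206,500·(1 + 0.00575)^312 ≈ 206,500·5.982639966418 ≈ 1,235,415.1531.

£1,235,415.15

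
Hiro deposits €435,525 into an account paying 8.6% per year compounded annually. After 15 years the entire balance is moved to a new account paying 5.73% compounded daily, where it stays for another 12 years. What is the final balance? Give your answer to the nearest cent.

Phase 1: 435,525·(1 + 0.086)^15 ≈ 1,501,275.7455.
Phase 2: 1,501,275.7455·(1 + 0.0573/365)^4380 ≈ 2,985,780.7707.

€2,985,780.77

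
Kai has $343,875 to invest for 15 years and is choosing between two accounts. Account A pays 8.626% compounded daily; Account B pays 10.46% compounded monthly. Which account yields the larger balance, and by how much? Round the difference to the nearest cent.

Account B, by $386,131.58

A: (1 + 0.08626/365)^5475 ≈ 3.646424619405, so 343,875 × 3.646424619405 ≈ 1,253,914.2660.
B: (1 + 0.1046/12)^180 ≈ 4.769308160715, so 343,875 × 4.769308160715 ≈ 1,640,045.8438.
Difference ≈ 386,131.5778 in favor of B.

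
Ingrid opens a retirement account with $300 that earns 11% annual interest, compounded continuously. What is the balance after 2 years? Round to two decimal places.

$373.82

A = P·e^(rt) = 300·e^(0.11·2) = 300·e^0.22.
e^0.22 ≈ 1.24607673, so A ≈ 373.8230.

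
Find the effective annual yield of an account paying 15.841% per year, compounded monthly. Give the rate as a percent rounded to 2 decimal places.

17.04%

One year is 12 periods at 0.0132008 each: (1 + 0.0132008)^12 ≈ 1.170433.
EAR = 1.170433 − 1 ≈ 17.04327%.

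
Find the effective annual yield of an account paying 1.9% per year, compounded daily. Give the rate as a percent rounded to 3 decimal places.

EAR = (1 + 1.9%/365)^365 − 1 = (1 + 0.0000520548)^365 − 1.
(1 + 0.0000520548)^365 ≈ 1.019181, so EAR ≈ 1.91811%.

1.918%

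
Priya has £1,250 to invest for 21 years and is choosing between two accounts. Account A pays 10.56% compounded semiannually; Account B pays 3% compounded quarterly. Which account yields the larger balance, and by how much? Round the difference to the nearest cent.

A: (1 + 0.0528)^42 ≈ 8.6801414683, so 1,250 × 8.6801414683 ≈ 10,850.1768.
B: (1 + 0.0075)^84 ≈ 1.873201963, so 1,250 × 1.873201963 ≈ 2,341.5025.
Difference ≈ 8,508.6744 in favor of A.

Account A, by £8,508.67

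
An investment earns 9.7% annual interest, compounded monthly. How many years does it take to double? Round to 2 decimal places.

7.17 years

(1 + 0.00808333)^(12t) = 2.
12t = ln 2 / ln(1 + 0.00808333) ≈ 0.69315/0.00805084 ≈ 86.0963.
t ≈ 7.1747.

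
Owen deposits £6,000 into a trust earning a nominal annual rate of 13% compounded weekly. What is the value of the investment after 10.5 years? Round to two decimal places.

Growth factor = (1 + 0.0025)^546 ≈ 3.9090586418.
A ≈ 6,000 × 3.9090586418 ≈ 23,454.3519.

£23,454.35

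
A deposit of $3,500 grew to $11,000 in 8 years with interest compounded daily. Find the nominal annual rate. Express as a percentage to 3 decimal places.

14.317%

The 2920-period growth factor is 11,000/3,500 = 3.14286.
r/365 = 3.14286^(1/2920) − 1 ≈ 0.000392246, so r ≈ 365·0.000392246 = 14.31696%.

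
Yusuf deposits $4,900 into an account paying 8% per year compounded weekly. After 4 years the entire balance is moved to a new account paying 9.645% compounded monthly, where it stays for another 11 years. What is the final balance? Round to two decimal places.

After 4 years at 8%: 4,900 × 1.3767891679 ≈ 6,746.2669.
Then 11 years at 9.645%: 6,746.2669 × 2.8768876037 ≈ 19,408.2517.

$19,408.25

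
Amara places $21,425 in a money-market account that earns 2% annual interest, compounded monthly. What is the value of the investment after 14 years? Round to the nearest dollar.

Periodic rate = 2%/12 = 0.00166667; periods = 12·14 = 168.
A = 21,425·(1 + 0.02/12)^168 ≈ 21,425·1.3228214606 ≈ 28,341.4498.

$28,341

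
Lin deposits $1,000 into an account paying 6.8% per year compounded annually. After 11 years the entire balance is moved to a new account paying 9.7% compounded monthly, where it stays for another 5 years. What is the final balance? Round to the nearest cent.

$3,342.49

Phase 1: 1,000·(1 + 0.068)^11 ≈ 2,061.9768.
Phase 2: 2,061.9768·(1 + 0.097/12)^60 ≈ 3,342.4880.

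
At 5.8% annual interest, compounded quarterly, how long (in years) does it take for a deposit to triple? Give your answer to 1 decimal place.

(1 + 0.0145)^(4t) = 3.
4t = ln 3 / ln(1 + 0.0145) ≈ 1.0986/0.0143959 ≈ 76.3144.
t ≈ 19.0786.

19.1 years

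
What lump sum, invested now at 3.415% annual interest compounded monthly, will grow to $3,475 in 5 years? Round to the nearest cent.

Growth factor = (1 + 0.03415/12)^60 ≈ 1.185906543.
P = 3,475/1.185906543 ≈ 2,930.2478.

$2,930.25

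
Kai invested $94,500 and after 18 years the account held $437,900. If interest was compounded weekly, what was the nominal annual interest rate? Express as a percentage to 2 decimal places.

(1 + r/52)^936 = 437,900/94,500 = 4.63386.
1 + r/52 = 4.63386^(1/936) ≈ 1.00164, so r/52 ≈ 0.00163958.
r ≈ 52·0.00163958 = 8.52582%.

8.53%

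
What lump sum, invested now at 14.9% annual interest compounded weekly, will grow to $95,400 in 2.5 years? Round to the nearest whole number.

Growth factor = (1 + 0.149/52)^130 ≈ 1.4505856035.
P = 95,400/1.4505856035 ≈ 65,766.5427.

$65,767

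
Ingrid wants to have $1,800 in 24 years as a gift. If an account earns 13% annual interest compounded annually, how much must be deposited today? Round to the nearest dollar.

Growth factor = (1 + 0.13)^24 ≈ 18.78809051.
P = 1,800/18.78809051 ≈ 95.8054.

$96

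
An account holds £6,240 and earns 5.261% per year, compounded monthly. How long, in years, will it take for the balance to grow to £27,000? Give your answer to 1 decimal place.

27.9 years

We need (1 + 0.00438417)^(12t) = 4.3269, so 12t = ln 4.3269 / ln 1.004384 ≈ 334.8562.
t ≈ 334.8562/12 = 27.9047 years.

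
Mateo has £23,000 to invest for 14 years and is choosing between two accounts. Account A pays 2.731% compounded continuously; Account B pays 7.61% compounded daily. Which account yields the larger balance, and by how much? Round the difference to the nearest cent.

Account A growth factor: e^(0.02731·14) = e^0.38234 ≈ 1.4657103419; balance ≈ 33,711.3379.
Account B growth factor: (1 + 0.0761/365)^5110 ≈ 2.9016773059; balance ≈ 66,738.5780.
Account B is larger by 33,027.2402.

Account B, by £33,027.24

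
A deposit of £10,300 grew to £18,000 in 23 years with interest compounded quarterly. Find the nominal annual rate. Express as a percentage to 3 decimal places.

2.434%

(1 + r/4)^92 = 18,000/10,300 = 1.74757.
1 + r/4 = 1.74757^(1/92) ≈ 1.006086, so r/4 ≈ 0.00608614.
r ≈ 4·0.00608614 = 2.43446%.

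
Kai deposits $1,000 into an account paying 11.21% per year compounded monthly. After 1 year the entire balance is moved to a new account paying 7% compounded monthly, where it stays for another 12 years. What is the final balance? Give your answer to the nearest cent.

$2,583.48

After 1 years at 11.21%: 1,000 × 1.118042779 ≈ 1,118.0428.
Then 12 years at 7%: 1,118.0428 × 2.310720744 ≈ 2,583.4846.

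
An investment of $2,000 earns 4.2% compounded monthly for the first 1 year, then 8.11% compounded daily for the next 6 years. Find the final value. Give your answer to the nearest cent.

$3,392.68

Phase 1: 2,000·(1 + 0.0035)^12 ≈ 2,085.6360.
Phase 2: 2,085.6360·(1 + 0.0811/365)^2190 ≈ 3,392.6787.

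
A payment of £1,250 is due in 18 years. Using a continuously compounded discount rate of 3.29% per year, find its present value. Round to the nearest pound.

£691

P = A·e^(−rt) = 1,250·e^(−0.5922).
e^(−0.5922) ≈ 0.5531091052, so P ≈ 691.3864.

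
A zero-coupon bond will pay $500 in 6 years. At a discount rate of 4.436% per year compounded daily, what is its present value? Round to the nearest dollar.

Growth factor = (1 + 0.04436/365)^2190 ≈ 1.30492273.
P = 500/1.30492273 ≈ 383.1645.

$383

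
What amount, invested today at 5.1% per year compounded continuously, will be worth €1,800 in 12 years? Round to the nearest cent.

€976.08

P = A·e^(−rt) = 1,800·e^(−0.612).
e^(−0.612) ≈ 0.5422652533, so P ≈ 976.0775.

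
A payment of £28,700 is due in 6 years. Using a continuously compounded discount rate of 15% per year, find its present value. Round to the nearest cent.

P = A·e^(−rt) = 28,700·e^(−0.9).
e^(−0.9) ≈ 0.40656965974, so P ≈ 11,668.5492.

£11,668.55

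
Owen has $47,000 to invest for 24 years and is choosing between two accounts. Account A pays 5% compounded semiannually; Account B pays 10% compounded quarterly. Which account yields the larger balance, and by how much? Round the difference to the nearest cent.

A: (1 + 0.025)^48 ≈ 3.27148956069, so 47,000 × 3.27148956069 ≈ 153,760.0094.
B: (1 + 0.025)^96 ≈ 10.7026439457, so 47,000 × 10.7026439457 ≈ 503,024.2654.
Difference ≈ 349,264.2561 in favor of B.

Account B, by $349,264.26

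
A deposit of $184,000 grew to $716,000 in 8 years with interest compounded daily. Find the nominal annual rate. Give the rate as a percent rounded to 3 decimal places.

16.988%

The 2920-period growth factor is 716,000/184,000 = 3.8913.
r/365 = 3.8913^(1/2920) − 1 ≈ 0.000465432, so r ≈ 365·0.000465432 = 16.98826%.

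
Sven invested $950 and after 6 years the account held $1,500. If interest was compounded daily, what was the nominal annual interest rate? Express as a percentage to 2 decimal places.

(1 + r/365)^2190 = 1,500/950 = 1.57895.
1 + r/365 = 1.57895^(1/2190) ≈ 1.000209, so r/365 ≈ 0.000208587.
r ≈ 365·0.000208587 = 7.61343%.

7.61%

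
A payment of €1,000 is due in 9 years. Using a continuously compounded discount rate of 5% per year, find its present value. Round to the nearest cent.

P = A·e^(−rt) = 1,000·e^(−0.45).
e^(−0.45) ≈ 0.637628152, so P ≈ 637.6282.

€637.63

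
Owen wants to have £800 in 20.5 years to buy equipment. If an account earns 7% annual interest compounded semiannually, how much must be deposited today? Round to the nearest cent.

Growth factor = (1 + 0.035)^41 ≈ 4.09783381.
P = 800/4.09783381 ≈ 195.2251.

£195.23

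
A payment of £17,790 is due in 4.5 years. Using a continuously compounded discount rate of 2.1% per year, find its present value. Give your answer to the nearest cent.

P = A·e^(−rt) = 17,790·e^(−0.0945).
e^(−0.0945) ≈ 0.90982773463, so P ≈ 16,185.8354.

£16,185.84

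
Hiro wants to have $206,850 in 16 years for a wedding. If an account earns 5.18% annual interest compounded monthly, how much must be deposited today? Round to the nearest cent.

Periodic rate = 5.18%/12 = 0.00431667; 192 periods.
P = 206,850/(1 + 0.0518/12)^192 ≈ 206,850/2.28648637354 ≈ 90,466.3165.

$90,466.32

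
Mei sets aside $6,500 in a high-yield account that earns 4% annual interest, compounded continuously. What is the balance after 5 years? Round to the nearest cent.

$7,939.12

A = P·e^(rt) = 6,500·e^(0.04·5) = 6,500·e^0.2.
e^0.2 ≈ 1.221402758, so A ≈ 7,939.1179.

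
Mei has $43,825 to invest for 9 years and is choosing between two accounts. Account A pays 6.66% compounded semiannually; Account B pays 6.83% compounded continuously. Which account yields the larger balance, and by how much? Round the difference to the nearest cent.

Account B, by $2,005.85

A: (1 + 0.0333)^18 ≈ 1.8033321649, so 43,825 × 1.8033321649 ≈ 79,031.0321.
B: e^(0.0683·9) = e^0.6147 ≈ 1.8491017858, so 43,825 × 1.8491017858 ≈ 81,036.8858.
Difference ≈ 2,005.8536 in favor of B.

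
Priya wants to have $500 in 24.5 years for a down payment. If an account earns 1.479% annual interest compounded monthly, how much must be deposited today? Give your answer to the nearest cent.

$348.10

Periodic rate = 1.479%/12 = 0.0012325; 294 periods.
P = 500/(1 + 0.0012325)^294 ≈ 500/1.43638836 ≈ 348.0953.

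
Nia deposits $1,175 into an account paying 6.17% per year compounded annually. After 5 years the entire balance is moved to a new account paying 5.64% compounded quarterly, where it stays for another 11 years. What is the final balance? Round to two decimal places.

After 5 years at 6.17%: 1,175 × 1.348991107 ≈ 1,585.0646.
Then 11 years at 5.64%: 1,585.0646 × 1.851630985 ≈ 2,934.9546.

$2,934.95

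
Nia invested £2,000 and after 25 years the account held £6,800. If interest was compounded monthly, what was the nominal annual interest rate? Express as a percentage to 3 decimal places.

4.905%

The 300-period growth factor is 6,800/2,000 = 3.4.
r/12 = 3.4^(1/300) − 1 ≈ 0.00408758, so r ≈ 12·0.00408758 = 4.90510%.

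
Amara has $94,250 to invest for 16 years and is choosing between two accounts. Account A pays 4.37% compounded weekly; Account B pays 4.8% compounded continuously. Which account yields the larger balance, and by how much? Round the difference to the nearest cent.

Account B, by $13,562.52

A: (1 + 0.0437/52)^832 ≈ 2.01155160294, so 94,250 × 2.01155160294 ≈ 189,588.7386.
B: e^(0.048·16) = e^0.768 ≈ 2.15545103793, so 94,250 × 2.15545103793 ≈ 203,151.2603.
Difference ≈ 13,562.5217 in favor of B.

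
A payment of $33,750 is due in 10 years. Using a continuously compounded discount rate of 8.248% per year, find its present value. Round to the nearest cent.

P = A·e^(−rt) = 33,750·e^(−0.8248).
e^(−0.8248) ≈ 0.43832264823, so P ≈ 14,793.3894.

$14,793.39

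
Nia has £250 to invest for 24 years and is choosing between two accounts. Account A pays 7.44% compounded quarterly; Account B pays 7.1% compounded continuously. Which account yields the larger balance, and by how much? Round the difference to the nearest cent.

Account A, by £92.56

Account A growth factor: (1 + 0.0186)^96 ≈ 5.866140988; balance ≈ 1,466.5352.
Account B growth factor: e^(0.071·24) = e^1.704 ≈ 5.495887031; balance ≈ 1,373.9718.
Account A is larger by 92.5635.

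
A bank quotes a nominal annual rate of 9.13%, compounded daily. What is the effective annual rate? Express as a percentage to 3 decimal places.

9.559%

EAR = (1 + 9.13%/365)^365 − 1 = (1 + 0.000250137)^365 − 1.
(1 + 0.000250137)^365 ≈ 1.095585, so EAR ≈ 9.55851%.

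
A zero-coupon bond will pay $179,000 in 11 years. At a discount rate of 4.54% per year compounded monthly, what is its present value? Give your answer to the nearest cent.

$108,736.57

Growth factor = (1 + 0.0454/12)^132 ≈ 1.64618037101.
P = 179,000/1.64618037101 ≈ 108,736.5657.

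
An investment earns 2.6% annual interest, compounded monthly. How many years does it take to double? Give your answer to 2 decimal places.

(1 + 0.00216667)^(12t) = 2.
12t = ln 2 / ln(1 + 0.00216667) ≈ 0.69315/0.00216432 ≈ 320.2605.
t ≈ 26.6884.

26.69 years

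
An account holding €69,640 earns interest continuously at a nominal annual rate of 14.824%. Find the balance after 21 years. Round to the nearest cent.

A = P·e^(rt) = 69,640·e^(0.14824·21) = 69,640·e^3.11304.
e^3.11304 ≈ 22.48930808395, so A ≈ 1,566,155.4150.

€1,566,155.41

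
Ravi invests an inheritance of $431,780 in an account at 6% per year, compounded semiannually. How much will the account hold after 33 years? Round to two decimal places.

$3,037,521.44

Growth factor = (1 + 0.03)^66 ≈ 7.034882216623.
A ≈ 431,780 × 7.034882216623 ≈ 3,037,521.4435.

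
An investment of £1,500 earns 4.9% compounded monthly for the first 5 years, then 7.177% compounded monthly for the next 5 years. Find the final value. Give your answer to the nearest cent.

£2,739.42

Phase 1: 1,500·(1 + 0.049/12)^60 ≈ 1,915.4762.
Phase 2: 1,915.4762·(1 + 0.07177/12)^60 ≈ 2,739.4233.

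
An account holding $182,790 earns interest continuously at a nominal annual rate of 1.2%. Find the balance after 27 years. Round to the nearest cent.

A = P·e^(rt) = 182,790·e^(0.012·27) = 182,790·e^0.324.
e^0.324 ≈ 1.38264730712, so A ≈ 252,734.1013.

$252,734.10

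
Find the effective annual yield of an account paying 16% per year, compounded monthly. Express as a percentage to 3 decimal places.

EAR = (1 + 16%/12)^12 − 1 = (1 + 0.0133333)^12 − 1.
(1 + 0.0133333)^12 ≈ 1.172271, so EAR ≈ 17.22708%.

17.227%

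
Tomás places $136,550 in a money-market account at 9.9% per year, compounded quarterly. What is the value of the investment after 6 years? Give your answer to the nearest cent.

$245,539.83

Growth factor = (1 + 0.02475)^24 ≈ 1.79816792955.
A ≈ 136,550 × 1.79816792955 ≈ 245,539.8308.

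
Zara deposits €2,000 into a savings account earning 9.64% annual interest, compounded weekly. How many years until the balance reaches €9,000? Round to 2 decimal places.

15.62 years

We need (1 + 0.00185385)^(52t) = 4.5, so 52t = ln 4.5 / ln 1.001854 ≈ 812.0799.
t ≈ 812.0799/52 = 15.6169 years.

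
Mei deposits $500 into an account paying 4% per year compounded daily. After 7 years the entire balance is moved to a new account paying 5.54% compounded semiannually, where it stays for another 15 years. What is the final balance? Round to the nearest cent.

$1,501.61

Phase 1: 500·(1 + 0.04/365)^2555 ≈ 661.5548.
Phase 2: 661.5548·(1 + 0.0277)^30 ≈ 1,501.6077.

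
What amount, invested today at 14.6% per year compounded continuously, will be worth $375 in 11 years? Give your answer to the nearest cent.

P = A·e^(−rt) = 375·e^(−1.606).
e^(−1.606) ≈ 0.200688766, so P ≈ 75.2583.

$75.26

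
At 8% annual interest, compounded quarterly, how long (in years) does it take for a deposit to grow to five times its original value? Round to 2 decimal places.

20.32 years

(1 + 0.02)^(4t) = 5.
4t = ln 5 / ln(1 + 0.02) ≈ 1.6094/0.0198026 ≈ 81.2740.
t ≈ 20.3185.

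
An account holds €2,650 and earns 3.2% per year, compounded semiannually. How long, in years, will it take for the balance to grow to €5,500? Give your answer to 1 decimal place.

We need (1 + 0.016)^(2t) = 2.0755, so 2t = ln 2.0755 / ln 1.016 ≈ 46.0009.
t ≈ 46.0009/2 = 23.0005 years.

23.0 years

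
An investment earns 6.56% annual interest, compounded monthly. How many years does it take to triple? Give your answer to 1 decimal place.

16.8 years

(1 + 0.00546667)^(12t) = 3.
12t = ln 3 / ln(1 + 0.00546667) ≈ 1.0986/0.00545178 ≈ 201.5145.
t ≈ 16.7929.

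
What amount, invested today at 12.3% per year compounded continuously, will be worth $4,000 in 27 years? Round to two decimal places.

P = A·e^(−rt) = 4,000·e^(−3.321).
e^(−3.321) ≈ 0.03611669699, so P ≈ 144.4668.

$144.47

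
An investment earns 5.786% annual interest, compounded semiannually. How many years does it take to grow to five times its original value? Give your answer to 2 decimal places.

28.22 years

(1 + 0.02893)^(2t) = 5.
2t = ln 5 / ln(1 + 0.02893) ≈ 1.6094/0.0285194 ≈ 56.4330.
t ≈ 28.2165.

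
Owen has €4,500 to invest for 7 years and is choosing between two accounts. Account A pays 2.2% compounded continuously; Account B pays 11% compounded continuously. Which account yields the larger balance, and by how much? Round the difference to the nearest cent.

A: e^(0.022·7) = e^0.154 ≈ 1.166490887, so 4,500 × 1.166490887 ≈ 5,249.2090.
B: e^(0.11·7) = e^0.77 ≈ 2.159766254, so 4,500 × 2.159766254 ≈ 9,718.9481.
Difference ≈ 4,469.7392 in favor of B.

Account B, by €4,469.74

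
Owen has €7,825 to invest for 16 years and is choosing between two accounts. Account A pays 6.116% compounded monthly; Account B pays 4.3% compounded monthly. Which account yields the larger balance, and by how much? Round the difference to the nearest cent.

Account A, by €5,217.17

Account A growth factor: (1 + 0.06116/12)^192 ≈ 2.6540180679; balance ≈ 20,767.6914.
Account B growth factor: (1 + 0.043/12)^192 ≈ 1.9872867579; balance ≈ 15,550.5189.
Account A is larger by 5,217.1725.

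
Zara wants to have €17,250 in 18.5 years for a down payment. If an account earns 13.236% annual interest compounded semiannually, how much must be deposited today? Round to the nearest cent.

€1,610.87

Growth factor = (1 + 0.06618)^37 ≈ 10.708525286.
P = 17,250/10.708525286 ≈ 1,610.8661.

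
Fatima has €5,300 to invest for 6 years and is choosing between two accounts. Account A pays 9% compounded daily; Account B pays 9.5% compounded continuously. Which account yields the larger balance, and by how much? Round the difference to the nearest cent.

A: (1 + 0.09/365)^2190 ≈ 1.715892641, so 5,300 × 1.715892641 ≈ 9,094.2310.
B: e^(0.095·6) = e^0.57 ≈ 1.768267051, so 5,300 × 1.768267051 ≈ 9,371.8154.
Difference ≈ 277.5844 in favor of B.

Account B, by €277.58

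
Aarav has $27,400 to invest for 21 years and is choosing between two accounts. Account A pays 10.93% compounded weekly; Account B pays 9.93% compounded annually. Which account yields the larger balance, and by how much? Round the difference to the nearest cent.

Account A, by $71,282.36

Account A growth factor: (1 + 0.1093/52)^1092 ≈ 9.903528452; balance ≈ 271,356.6796.
Account B growth factor: (1 + 0.0993)^21 ≈ 7.30198249291; balance ≈ 200,074.3203.
Account A is larger by 71,282.3593.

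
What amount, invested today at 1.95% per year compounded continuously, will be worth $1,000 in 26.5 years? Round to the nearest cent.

P = A·e^(−rt) = 1,000·e^(−0.51675).
e^(−0.51675) ≈ 0.596455883, so P ≈ 596.4559.

$596.46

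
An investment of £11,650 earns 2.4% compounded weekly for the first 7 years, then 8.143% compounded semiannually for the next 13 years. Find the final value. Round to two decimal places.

£38,895.35

After 7 years at 2.4%: 11,650 × 1.1828907641 ≈ 13,780.6774.
Then 13 years at 8.143%: 13,780.6774 × 2.822455922 ≈ 38,895.3545.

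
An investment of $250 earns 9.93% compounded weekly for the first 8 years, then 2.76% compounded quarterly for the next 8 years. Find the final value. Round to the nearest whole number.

$689

After 8 years at 9.93%: 250 × 2.21143686 ≈ 552.8592.
Then 8 years at 2.76%: 552.8592 × 1.24612873 ≈ 688.9337.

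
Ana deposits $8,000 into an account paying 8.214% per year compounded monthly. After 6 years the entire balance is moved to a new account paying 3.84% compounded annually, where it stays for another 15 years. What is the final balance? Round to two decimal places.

Phase 1: 8,000·(1 + 0.006845)^72 ≈ 13,073.6984.
Phase 2: 13,073.6984·(1 + 0.0384)^15 ≈ 23,007.4588.

$23,007.46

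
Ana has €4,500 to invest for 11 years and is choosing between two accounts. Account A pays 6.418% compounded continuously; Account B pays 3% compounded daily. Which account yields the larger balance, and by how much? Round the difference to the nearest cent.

Account A growth factor: e^(0.06418·11) = e^0.70598 ≈ 2.025831027; balance ≈ 9,116.2396.
Account B growth factor: (1 + 0.03/365)^4015 ≈ 1.390949266; balance ≈ 6,259.2717.
Account A is larger by 2,856.9679.

Account A, by €2,856.97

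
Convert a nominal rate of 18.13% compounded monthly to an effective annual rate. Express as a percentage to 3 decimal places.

One year is 12 periods at 0.0151083 each: (1 + 0.0151083)^12 ≈ 1.19715.
EAR = 1.19715 − 1 ≈ 19.71504%.

19.715%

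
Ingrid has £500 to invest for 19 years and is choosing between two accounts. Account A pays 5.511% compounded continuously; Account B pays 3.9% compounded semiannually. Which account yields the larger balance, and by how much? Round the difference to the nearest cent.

Account A, by £383.11

Account A growth factor: e^(0.05511·19) = e^1.04709 ≈ 2.849347441; balance ≈ 1,424.6737.
Account B growth factor: (1 + 0.0195)^38 ≈ 2.083122186; balance ≈ 1,041.5611.
Account A is larger by 383.1126.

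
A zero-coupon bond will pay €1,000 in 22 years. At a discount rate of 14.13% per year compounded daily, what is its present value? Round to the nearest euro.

€45

Growth factor = (1 + 0.1413/365)^8030 ≈ 22.3762124.
P = 1,000/22.3762124 ≈ 44.6903.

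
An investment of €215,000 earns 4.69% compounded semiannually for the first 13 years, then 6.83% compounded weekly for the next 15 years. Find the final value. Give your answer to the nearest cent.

€1,093,486.94

After 13 years at 4.69%: 215,000 × 1.826974091929 ≈ 392,799.4298.
Then 15 years at 6.83%: 392,799.4298 × 2.783830251957 ≈ 1,093,486.9355.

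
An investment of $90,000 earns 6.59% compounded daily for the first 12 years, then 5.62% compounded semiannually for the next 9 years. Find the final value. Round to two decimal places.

Phase 1: 90,000·(1 + 0.0659/365)^4380 ≈ 198,450.2205.
Phase 2: 198,450.2205·(1 + 0.0281)^18 ≈ 326,804.5169.

$326,804.52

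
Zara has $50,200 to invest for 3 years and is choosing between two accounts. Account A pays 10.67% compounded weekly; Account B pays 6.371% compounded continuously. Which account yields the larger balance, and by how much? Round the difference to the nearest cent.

Account A growth factor: (1 + 0.1067/52)^156 ≈ 1.3768138677; balance ≈ 69,116.0562.
Account B growth factor: e^(0.06371·3) = e^0.19113 ≈ 1.210616822; balance ≈ 60,772.9645.
Account A is larger by 8,343.0917.

Account A, by $8,343.09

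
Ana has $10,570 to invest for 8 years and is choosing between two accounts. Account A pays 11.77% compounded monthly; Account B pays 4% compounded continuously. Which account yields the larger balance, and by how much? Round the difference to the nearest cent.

Account A, by $12,422.04

Account A growth factor: (1 + 0.1177/12)^96 ≈ 2.5523441498; balance ≈ 26,978.2777.
Account B growth factor: e^(0.04·8) = e^0.32 ≈ 1.3771277643; balance ≈ 14,556.2405.
Account A is larger by 12,422.0372.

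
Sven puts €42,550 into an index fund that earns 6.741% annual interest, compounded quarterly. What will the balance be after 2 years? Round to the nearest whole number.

€48,637

Growth factor = (1 + 0.0168525)^8 ≈ 1.1430459407.
A ≈ 42,550 × 1.1430459407 ≈ 48,636.6048.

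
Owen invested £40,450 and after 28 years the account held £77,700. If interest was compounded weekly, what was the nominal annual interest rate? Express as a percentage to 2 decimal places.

The 1456-period growth factor is 77,700/40,450 = 1.92089.
r/52 = 1.92089^(1/1456) − 1 ≈ 0.000448444, so r ≈ 52·0.000448444 = 2.33191%.

2.33%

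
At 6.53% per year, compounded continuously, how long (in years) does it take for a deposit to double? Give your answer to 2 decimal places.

e^(0.0653t) = 2, so 0.0653t = ln 2 ≈ 0.69315.
t ≈ 0.69315/0.0653 ≈ 10.6148.

10.61 years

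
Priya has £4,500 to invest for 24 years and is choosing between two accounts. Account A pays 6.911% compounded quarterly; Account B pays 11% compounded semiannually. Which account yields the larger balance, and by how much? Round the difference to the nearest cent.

A: (1 + 0.0172775)^96 ≈ 5.1782872534, so 4,500 × 5.1782872534 ≈ 23,302.2926.
B: (1 + 0.055)^48 ≈ 13.065260173, so 4,500 × 13.065260173 ≈ 58,793.6708.
Difference ≈ 35,491.3781 in favor of B.

Account B, by £35,491.38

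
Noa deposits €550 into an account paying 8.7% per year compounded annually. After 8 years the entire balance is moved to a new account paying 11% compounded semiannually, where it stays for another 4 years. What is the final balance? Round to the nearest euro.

Phase 1: 550·(1 + 0.087)^8 ≈ 1,072.0105.
Phase 2: 1,072.0105·(1 + 0.055)^8 ≈ 1,645.2001.

€1,645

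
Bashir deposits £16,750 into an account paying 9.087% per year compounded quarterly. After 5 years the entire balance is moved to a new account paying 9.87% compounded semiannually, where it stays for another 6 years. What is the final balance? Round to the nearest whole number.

£46,792

After 5 years at 9.087%: 16,750 × 1.5671614746 ≈ 26,249.9547.
Then 6 years at 9.87%: 26,249.9547 × 1.7825610072 ≈ 46,792.1457.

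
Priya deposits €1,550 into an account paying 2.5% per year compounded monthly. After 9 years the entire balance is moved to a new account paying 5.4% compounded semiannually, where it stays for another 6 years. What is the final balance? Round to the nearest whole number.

€2,672

Phase 1: 1,550·(1 + 0.025/12)^108 ≈ 1,940.6459.
Phase 2: 1,940.6459·(1 + 0.027)^12 ≈ 2,671.7243.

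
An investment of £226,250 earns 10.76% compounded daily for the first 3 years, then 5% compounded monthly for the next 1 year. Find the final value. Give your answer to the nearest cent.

Phase 1: 226,250·(1 + 0.1076/365)^1095 ≈ 312,433.9266.
Phase 2: 312,433.9266·(1 + 0.05/12)^12 ≈ 328,418.6393.

£328,418.64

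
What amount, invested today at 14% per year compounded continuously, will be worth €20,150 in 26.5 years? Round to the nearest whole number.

P = A·e^(−rt) = 20,150·e^(−3.71).
e^(−3.71) ≈ 0.024477523272, so P ≈ 493.2221.

€493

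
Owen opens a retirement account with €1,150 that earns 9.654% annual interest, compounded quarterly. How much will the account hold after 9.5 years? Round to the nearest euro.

Growth factor = (1 + 0.024135)^38 ≈ 2.474992701.
A ≈ 1,150 × 2.474992701 ≈ 2,846.2416.

€2,846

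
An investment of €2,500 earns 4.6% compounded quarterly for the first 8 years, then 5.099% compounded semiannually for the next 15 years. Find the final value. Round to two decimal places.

€7,671.05

After 8 years at 4.6%: 2,500 × 1.441811175 ≈ 3,604.5279.
Then 15 years at 5.099%: 3,604.5279 × 2.128170489 ≈ 7,671.0500.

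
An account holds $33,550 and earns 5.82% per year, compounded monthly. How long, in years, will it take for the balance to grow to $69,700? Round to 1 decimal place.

We need (1 + 0.00485)^(12t) = 2.0775, so 12t = ln 2.0775 / ln 1.00485 ≈ 151.1206.
t ≈ 151.1206/12 = 12.5934 years.

12.6 years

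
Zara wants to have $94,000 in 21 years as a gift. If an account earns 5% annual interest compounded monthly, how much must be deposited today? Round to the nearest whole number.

Periodic rate = 5%/12 = 0.00416667; 252 periods.
P = 94,000/(1 + 0.05/12)^252 ≈ 94,000/2.8514241108 ≈ 32,965.9834.

$32,966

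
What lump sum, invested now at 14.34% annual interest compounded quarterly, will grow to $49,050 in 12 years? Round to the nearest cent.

Growth factor = (1 + 0.03585)^48 ≈ 5.4231270418.
P = 49,050/5.4231270418 ≈ 9,044.5973.

$9,044.60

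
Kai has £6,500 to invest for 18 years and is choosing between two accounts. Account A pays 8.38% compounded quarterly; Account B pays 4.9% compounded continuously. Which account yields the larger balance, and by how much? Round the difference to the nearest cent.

Account A, by £13,220.25

Account A growth factor: (1 + 0.02095)^72 ≈ 4.4496114593; balance ≈ 28,922.4745.
Account B growth factor: e^(0.049·18) = e^0.882 ≈ 2.4157263308; balance ≈ 15,702.2212.
Account A is larger by 13,220.2533.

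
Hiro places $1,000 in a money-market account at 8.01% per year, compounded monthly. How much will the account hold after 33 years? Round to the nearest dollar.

Periodic rate = 8.01%/12 = 0.006675; periods = 12·33 = 396.
A = 1,000·(1 + 0.006675)^396 ≈ 1,000·13.936580148 ≈ 13,936.5801.

$13,937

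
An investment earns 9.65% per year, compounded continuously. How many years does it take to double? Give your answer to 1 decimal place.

7.2 years

e^(0.0965t) = 2, so 0.0965t = ln 2 ≈ 0.69315.
t ≈ 0.69315/0.0965 ≈ 7.1829.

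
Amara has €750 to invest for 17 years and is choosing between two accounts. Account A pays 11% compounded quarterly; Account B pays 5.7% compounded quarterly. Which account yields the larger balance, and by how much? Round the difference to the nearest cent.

Account A, by €2,781.88

Account A growth factor: (1 + 0.0275)^68 ≈ 6.326514056; balance ≈ 4,744.8855.
Account B growth factor: (1 + 0.01425)^68 ≈ 2.617345853; balance ≈ 1,963.0094.
Account A is larger by 2,781.8762.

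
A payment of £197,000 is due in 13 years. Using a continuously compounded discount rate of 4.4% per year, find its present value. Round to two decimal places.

£111,185.92

P = A·e^(−rt) = 197,000·e^(−0.572).
e^(−0.572) ≈ 0.564395518119, so P ≈ 111,185.9171.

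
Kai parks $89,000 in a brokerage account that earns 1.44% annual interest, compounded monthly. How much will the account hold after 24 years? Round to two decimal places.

Periodic rate = 1.44%/12 = 0.0012; periods = 12·24 = 288.
A = 89,000·(1 + 0.0012)^288 ≈ 89,000·1.41254466636 ≈ 125,716.4753.

$125,716.48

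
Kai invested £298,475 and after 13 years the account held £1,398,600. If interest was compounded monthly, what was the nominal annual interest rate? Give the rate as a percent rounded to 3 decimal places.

11.940%

(1 + r/12)^156 = 1,398,600/298,475 = 4.68582.
1 + r/12 = 4.68582^(1/156) ≈ 1.00995, so r/12 ≈ 0.00995008.
r ≈ 12·0.00995008 = 11.94009%.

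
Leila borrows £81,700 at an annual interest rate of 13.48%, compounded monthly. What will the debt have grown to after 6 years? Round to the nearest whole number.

£182,609

Periodic rate = 13.48%/12 = 0.0112333; periods = 12·6 = 72.
A = 81,700·(1 + 0.1348/12)^72 ≈ 81,700·2.23511118975 ≈ 182,608.5842.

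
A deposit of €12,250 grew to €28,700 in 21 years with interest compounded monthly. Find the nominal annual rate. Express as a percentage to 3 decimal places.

4.061%

The 252-period growth factor is 28,700/12,250 = 2.34286.
r/12 = 2.34286^(1/252) − 1 ≈ 0.00338417, so r ≈ 12·0.00338417 = 4.06100%.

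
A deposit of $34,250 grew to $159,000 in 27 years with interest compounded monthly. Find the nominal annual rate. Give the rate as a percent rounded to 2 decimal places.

5.70%

(1 + r/12)^324 = 159,000/34,250 = 4.64234.
1 + r/12 = 4.64234^(1/324) ≈ 1.00475, so r/12 ≈ 0.00474957.
r ≈ 12·0.00474957 = 5.69948%.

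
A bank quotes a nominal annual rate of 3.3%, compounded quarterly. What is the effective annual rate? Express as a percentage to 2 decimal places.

3.34%

One year is 4 periods at 0.00825 each: (1 + 0.00825)^4 ≈ 1.033411.
EAR = 1.033411 − 1 ≈ 3.34106%.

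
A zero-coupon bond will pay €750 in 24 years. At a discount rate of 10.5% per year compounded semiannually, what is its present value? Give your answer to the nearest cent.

Growth factor = (1 + 0.0525)^48 ≈ 11.6589923.
P = 750/11.6589923 ≈ 64.3280.

€64.33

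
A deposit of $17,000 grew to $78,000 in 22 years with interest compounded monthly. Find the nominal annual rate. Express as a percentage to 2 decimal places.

(1 + r/12)^264 = 78,000/17,000 = 4.58824.
1 + r/12 = 4.58824^(1/264) ≈ 1.005787, so r/12 ≈ 0.0057875.
r ≈ 12·0.0057875 = 6.94500%.

6.94%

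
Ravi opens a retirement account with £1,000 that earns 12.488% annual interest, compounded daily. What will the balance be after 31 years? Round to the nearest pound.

Growth factor = (1 + 0.12488/365)^11315 ≈ 47.97201869.
A ≈ 1,000 × 47.97201869 ≈ 47,972.0187.

£47,972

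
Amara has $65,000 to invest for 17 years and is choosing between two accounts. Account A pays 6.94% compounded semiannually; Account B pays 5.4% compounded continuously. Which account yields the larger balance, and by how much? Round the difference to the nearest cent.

A: (1 + 0.0347)^34 ≈ 3.18926986253, so 65,000 × 3.18926986253 ≈ 207,302.5411.
B: e^(0.054·17) = e^0.918 ≈ 2.50427682439, so 65,000 × 2.50427682439 ≈ 162,777.9936.
Difference ≈ 44,524.5475 in favor of A.

Account A, by $44,524.55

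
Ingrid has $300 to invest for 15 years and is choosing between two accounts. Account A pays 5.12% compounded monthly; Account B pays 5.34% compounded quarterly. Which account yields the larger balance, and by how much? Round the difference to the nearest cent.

Account A growth factor: (1 + 0.0512/12)^180 ≈ 2.15193244; balance ≈ 645.5797.
Account B growth factor: (1 + 0.01335)^60 ≈ 2.21599262; balance ≈ 664.7978.
Account B is larger by 19.2181.

Account B, by $19.22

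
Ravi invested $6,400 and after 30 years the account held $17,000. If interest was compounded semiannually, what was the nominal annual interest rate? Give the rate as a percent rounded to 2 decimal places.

(1 + r/2)^60 = 17,000/6,400 = 2.65625.
1 + r/2 = 2.65625^(1/60) ≈ 1.016415, so r/2 ≈ 0.0164152.
r ≈ 2·0.0164152 = 3.28304%.

3.28%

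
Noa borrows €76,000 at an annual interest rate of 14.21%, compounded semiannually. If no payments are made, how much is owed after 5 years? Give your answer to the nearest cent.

€150,977.09

Growth factor = (1 + 0.07105)^10 ≈ 1.98654064598.
A ≈ 76,000 × 1.98654064598 ≈ 150,977.0891.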